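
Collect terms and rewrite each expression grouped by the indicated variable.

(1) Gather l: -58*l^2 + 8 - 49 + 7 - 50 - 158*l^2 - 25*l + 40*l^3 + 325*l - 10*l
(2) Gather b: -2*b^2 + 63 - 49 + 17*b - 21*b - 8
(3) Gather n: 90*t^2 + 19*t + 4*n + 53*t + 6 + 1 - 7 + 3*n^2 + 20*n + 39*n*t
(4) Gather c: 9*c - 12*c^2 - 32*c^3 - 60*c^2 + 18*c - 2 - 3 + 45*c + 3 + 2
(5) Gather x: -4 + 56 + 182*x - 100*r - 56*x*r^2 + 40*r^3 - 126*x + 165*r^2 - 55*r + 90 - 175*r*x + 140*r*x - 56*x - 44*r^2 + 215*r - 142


(1) = 40*l^3 - 216*l^2 + 290*l - 84
(2) = -2*b^2 - 4*b + 6
(3) = 3*n^2 + n*(39*t + 24) + 90*t^2 + 72*t
(4) = -32*c^3 - 72*c^2 + 72*c
(5) = 40*r^3 + 121*r^2 + 60*r + x*(-56*r^2 - 35*r)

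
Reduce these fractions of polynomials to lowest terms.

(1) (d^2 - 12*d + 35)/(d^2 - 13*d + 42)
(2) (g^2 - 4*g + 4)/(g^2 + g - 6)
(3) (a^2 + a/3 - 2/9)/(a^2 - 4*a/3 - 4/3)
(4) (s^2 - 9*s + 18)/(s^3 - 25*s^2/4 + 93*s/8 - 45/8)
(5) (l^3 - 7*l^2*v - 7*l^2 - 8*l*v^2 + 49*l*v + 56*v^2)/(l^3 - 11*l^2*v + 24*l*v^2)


(1) = (d - 5)/(d - 6)
(2) = (g - 2)/(g + 3)
(3) = (3*a - 1)/(3*a - 6)
(4) = (8*s - 48)/(8*s^2 - 26*s + 15)
(5) = (-l^2 - l*v + 7*l + 7*v)/(-l^2 + 3*l*v)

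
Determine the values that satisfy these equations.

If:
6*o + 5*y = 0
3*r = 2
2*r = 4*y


Then:
o = -5/18
r = 2/3
y = 1/3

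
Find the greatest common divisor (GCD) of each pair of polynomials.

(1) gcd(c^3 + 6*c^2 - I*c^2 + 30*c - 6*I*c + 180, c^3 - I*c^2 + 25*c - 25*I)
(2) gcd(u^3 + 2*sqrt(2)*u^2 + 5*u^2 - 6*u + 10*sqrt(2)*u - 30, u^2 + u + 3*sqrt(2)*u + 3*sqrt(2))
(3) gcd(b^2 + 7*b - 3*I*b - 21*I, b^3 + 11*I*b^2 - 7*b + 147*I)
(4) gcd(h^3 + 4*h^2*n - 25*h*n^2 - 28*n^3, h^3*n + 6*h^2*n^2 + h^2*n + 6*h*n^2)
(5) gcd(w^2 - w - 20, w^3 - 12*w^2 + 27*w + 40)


(1) = gcd((c + 6)*(c - 6*I)*(c + 5*I), (c - 5*I)*(c - I)*(c + 5*I)) = c + 5*I
(2) = u + 3*sqrt(2)
(3) = gcd((b + 7)*(b - 3*I), (b - 3*I)*(b + 7*I)^2) = b - 3*I
(4) = gcd((h - 4*n)*(h + n)*(h + 7*n), h*(h + 6*n)*(h*n + n)) = 1
(5) = w - 5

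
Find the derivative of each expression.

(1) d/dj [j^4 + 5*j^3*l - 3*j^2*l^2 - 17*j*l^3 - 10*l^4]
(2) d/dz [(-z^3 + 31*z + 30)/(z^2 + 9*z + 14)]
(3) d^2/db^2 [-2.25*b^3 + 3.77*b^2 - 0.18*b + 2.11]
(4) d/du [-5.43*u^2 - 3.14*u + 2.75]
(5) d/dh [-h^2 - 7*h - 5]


(1) = 4*j^3 + 15*j^2*l - 6*j*l^2 - 17*l^3
(2) = (-z^4 - 18*z^3 - 73*z^2 - 60*z + 164)/(z^4 + 18*z^3 + 109*z^2 + 252*z + 196)
(3) = 7.54 - 13.5*b
(4) = -10.86*u - 3.14
(5) = -2*h - 7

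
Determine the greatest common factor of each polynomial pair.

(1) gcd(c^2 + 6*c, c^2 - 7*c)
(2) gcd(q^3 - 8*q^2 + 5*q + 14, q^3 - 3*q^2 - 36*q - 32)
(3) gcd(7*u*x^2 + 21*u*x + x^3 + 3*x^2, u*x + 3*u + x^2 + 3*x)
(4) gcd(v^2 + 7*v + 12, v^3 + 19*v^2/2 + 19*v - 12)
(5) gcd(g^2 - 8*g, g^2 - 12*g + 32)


(1) = gcd(c*(c + 6), c*(c - 7)) = c
(2) = q + 1
(3) = gcd(x*(7*u + x)*(x + 3), (u + x)*(x + 3)) = x + 3
(4) = v + 4
(5) = gcd(g*(g - 8), (g - 8)*(g - 4)) = g - 8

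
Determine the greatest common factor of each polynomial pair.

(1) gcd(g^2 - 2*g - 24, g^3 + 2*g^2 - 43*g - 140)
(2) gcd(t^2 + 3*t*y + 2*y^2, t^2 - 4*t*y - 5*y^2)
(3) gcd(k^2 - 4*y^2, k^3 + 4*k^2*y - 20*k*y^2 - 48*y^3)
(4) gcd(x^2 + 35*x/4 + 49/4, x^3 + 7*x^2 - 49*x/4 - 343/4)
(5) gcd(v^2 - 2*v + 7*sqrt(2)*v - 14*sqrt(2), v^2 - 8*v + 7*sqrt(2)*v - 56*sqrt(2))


(1) = gcd((g - 6)*(g + 4), (g - 7)*(g + 4)*(g + 5)) = g + 4
(2) = t + y
(3) = k + 2*y
(4) = gcd((x + 7/4)*(x + 7), (x - 7/2)*(x + 7/2)*(x + 7)) = x + 7
(5) = v + 7*sqrt(2)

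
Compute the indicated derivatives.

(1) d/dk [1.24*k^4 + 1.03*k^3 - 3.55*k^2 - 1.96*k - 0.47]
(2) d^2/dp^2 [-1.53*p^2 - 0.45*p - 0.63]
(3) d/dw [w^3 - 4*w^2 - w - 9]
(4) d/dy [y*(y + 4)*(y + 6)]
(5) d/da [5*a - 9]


(1) = 4.96*k^3 + 3.09*k^2 - 7.1*k - 1.96
(2) = -3.06000000000000
(3) = 3*w^2 - 8*w - 1
(4) = 3*y^2 + 20*y + 24
(5) = 5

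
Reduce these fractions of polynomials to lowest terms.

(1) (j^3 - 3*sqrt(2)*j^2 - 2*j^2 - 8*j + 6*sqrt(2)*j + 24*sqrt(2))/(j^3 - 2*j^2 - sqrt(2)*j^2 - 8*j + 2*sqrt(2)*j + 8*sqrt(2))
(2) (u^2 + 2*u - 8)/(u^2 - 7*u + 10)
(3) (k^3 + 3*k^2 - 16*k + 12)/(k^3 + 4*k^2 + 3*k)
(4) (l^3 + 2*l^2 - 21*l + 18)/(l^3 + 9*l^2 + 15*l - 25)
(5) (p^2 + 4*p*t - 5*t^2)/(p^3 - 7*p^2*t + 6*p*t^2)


(1) = (j - 3*sqrt(2))/(j - sqrt(2))
(2) = (u + 4)/(u - 5)
(3) = (k^3 + 3*k^2 - 16*k + 12)/(k^3 + 4*k^2 + 3*k)
(4) = (l^2 + 3*l - 18)/(l^2 + 10*l + 25)
(5) = (p + 5*t)/(p^2 - 6*p*t)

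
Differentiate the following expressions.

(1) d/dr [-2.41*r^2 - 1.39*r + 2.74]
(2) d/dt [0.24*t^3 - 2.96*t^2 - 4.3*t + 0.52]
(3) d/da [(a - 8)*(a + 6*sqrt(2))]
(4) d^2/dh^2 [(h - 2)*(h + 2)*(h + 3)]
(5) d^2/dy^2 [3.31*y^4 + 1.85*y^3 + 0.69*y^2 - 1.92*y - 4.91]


(1) = -4.82*r - 1.39
(2) = 0.72*t^2 - 5.92*t - 4.3
(3) = 2*a - 8 + 6*sqrt(2)
(4) = 6*h + 6
(5) = 39.72*y^2 + 11.1*y + 1.38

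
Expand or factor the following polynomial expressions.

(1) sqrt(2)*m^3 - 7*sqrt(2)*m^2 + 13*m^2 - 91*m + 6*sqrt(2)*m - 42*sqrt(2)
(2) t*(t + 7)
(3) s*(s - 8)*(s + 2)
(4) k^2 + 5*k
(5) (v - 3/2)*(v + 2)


(1) = (m - 7)*(m + 6*sqrt(2))*(sqrt(2)*m + 1)
(2) = t^2 + 7*t
(3) = s^3 - 6*s^2 - 16*s
(4) = k*(k + 5)
(5) = v^2 + v/2 - 3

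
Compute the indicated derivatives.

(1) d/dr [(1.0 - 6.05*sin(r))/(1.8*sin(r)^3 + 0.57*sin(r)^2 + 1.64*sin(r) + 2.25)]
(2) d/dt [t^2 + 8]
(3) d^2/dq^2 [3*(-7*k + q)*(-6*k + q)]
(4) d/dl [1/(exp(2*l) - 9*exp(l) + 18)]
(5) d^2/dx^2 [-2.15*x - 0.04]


(1) = (21.78*sin(r)^3 - 1.9515*sin(r)^2 - 1.14*sin(r) - 15.2525)*cos(r)/(3.24*sin(r)^6 + 2.052*sin(r)^5 + 6.2289*sin(r)^4 + 9.9696*sin(r)^3 + 5.2546*sin(r)^2 + 7.38*sin(r) + 5.0625)
(2) = 2*t
(3) = 6
(4) = (9 - 2*exp(l))*exp(l)/(exp(2*l) - 9*exp(l) + 18)^2
(5) = 0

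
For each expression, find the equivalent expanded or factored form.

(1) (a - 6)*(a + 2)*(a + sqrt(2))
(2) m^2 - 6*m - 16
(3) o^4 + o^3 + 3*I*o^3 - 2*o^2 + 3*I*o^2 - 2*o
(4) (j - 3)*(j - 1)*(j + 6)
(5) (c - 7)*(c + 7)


(1) = a^3 - 4*a^2 + sqrt(2)*a^2 - 12*a - 4*sqrt(2)*a - 12*sqrt(2)
(2) = (m - 8)*(m + 2)
(3) = o*(o + 1)*(o + I)*(o + 2*I)
(4) = j^3 + 2*j^2 - 21*j + 18
(5) = c^2 - 49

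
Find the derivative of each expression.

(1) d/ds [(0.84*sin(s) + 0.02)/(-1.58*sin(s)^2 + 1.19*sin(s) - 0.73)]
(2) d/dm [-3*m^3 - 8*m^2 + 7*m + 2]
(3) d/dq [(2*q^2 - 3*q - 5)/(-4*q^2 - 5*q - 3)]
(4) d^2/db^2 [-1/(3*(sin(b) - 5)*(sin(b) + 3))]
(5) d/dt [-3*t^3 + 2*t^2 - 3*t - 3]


(1) = (1.3272*sin(s)^2 + 0.0632*sin(s) - 0.637)*cos(s)/(2.4964*sin(s)^4 - 3.7604*sin(s)^3 + 3.7229*sin(s)^2 - 1.7374*sin(s) + 0.5329)
(2) = -9*m^2 - 16*m + 7
(3) = 2*(-11*q^2 - 26*q - 8)/(16*q^4 + 40*q^3 + 49*q^2 + 30*q + 9)
(4) = (4*sin(b)^4 - 6*sin(b)^3 + 58*sin(b)^2 - 18*sin(b) - 38)/(3*(sin(b) - 5)^3*(sin(b) + 3)^3)
(5) = -9*t^2 + 4*t - 3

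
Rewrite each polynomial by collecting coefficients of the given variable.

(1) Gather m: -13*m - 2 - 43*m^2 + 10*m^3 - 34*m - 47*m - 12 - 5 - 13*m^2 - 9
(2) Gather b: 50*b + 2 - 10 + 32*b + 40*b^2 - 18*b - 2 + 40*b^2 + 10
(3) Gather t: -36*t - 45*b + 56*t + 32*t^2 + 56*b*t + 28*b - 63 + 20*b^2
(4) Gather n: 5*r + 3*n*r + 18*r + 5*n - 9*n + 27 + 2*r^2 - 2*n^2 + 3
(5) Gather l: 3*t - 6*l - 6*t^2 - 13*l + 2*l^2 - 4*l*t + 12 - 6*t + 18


(1) = 10*m^3 - 56*m^2 - 94*m - 28
(2) = 80*b^2 + 64*b
(3) = 20*b^2 - 17*b + 32*t^2 + t*(56*b + 20) - 63
(4) = -2*n^2 + n*(3*r - 4) + 2*r^2 + 23*r + 30
(5) = 2*l^2 + l*(-4*t - 19) - 6*t^2 - 3*t + 30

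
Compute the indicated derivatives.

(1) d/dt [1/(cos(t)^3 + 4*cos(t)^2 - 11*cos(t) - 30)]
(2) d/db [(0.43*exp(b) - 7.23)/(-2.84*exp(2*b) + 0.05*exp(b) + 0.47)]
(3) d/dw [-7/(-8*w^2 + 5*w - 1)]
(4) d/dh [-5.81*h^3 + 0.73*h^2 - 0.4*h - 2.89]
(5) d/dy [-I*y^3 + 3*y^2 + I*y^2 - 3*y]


(1) = (3*cos(t)^2 + 8*cos(t) - 11)*sin(t)/(cos(t)^3 + 4*cos(t)^2 - 11*cos(t) - 30)^2
(2) = (1.2212*exp(2*b) - 41.0664*exp(b) + 0.5636)*exp(b)/(8.0656*exp(4*b) - 0.284*exp(3*b) - 2.6671*exp(2*b) + 0.047*exp(b) + 0.2209)
(3) = 7*(5 - 16*w)/(8*w^2 - 5*w + 1)^2
(4) = -17.43*h^2 + 1.46*h - 0.4
(5) = -3*I*y^2 + 2*y*(3 + I) - 3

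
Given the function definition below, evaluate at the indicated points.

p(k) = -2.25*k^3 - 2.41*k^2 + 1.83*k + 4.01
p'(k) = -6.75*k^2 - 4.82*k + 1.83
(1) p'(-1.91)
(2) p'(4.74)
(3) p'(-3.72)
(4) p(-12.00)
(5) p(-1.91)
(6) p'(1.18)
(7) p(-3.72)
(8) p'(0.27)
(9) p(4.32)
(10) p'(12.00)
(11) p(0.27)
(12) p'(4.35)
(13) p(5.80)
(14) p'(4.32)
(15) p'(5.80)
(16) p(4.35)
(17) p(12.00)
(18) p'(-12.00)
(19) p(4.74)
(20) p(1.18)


(1) = -13.59
(2) = -172.67
(3) = -73.65
(4) = 3523.01
(5) = 7.40
(6) = -13.26
(7) = 79.68
(8) = 0.04
(9) = -214.46
(10) = -1028.01
(11) = 4.28
(12) = -146.86
(13) = -505.45
(14) = -144.96
(15) = -253.20
(16) = -218.84
(17) = -4209.07
(18) = -912.33
(19) = -281.08
(20) = -0.88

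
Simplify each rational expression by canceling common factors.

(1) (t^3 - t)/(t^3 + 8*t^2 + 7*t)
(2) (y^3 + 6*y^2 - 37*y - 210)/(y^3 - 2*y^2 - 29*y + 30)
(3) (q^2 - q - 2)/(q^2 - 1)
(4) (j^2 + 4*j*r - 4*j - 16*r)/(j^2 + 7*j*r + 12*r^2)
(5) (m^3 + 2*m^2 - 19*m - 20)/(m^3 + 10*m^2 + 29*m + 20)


(1) = (t - 1)/(t + 7)
(2) = (y + 7)/(y - 1)
(3) = (q - 2)/(q - 1)
(4) = (j - 4)/(j + 3*r)
(5) = (m - 4)/(m + 4)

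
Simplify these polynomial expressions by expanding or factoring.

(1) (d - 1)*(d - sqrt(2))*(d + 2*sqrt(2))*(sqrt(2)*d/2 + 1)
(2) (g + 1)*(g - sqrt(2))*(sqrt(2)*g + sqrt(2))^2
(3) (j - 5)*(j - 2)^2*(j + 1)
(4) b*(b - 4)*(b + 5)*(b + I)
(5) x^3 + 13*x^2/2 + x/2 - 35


(1) = sqrt(2)*d^4/2 - sqrt(2)*d^3/2 + 2*d^3 - 2*d^2 - sqrt(2)*d^2 - 4*d + sqrt(2)*d + 4
(2) = 2*g^4 - 2*sqrt(2)*g^3 + 6*g^3 - 6*sqrt(2)*g^2 + 6*g^2 - 6*sqrt(2)*g + 2*g - 2*sqrt(2)
(3) = j^4 - 8*j^3 + 15*j^2 + 4*j - 20
(4) = b^4 + b^3 + I*b^3 - 20*b^2 + I*b^2 - 20*I*b
(5) = (x - 2)*(x + 7/2)*(x + 5)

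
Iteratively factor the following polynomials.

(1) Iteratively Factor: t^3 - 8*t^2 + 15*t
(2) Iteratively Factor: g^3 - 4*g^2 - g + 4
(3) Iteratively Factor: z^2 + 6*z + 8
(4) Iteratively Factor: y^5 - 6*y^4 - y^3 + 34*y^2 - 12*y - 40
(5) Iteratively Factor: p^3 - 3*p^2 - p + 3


(1) = (t - 3)*(t^2 - 5*t) = t*(t - 3)*(t - 5)
(2) = (g - 1)*(g^2 - 3*g - 4) = (g - 4)*(g - 1)*(g + 1)
(3) = (z + 4)*(z + 2)
(4) = (y + 2)*(y^4 - 8*y^3 + 15*y^2 + 4*y - 20) = (y + 1)*(y + 2)*(y^3 - 9*y^2 + 24*y - 20) = (y - 5)*(y + 1)*(y + 2)*(y^2 - 4*y + 4) = (y - 5)*(y - 2)*(y + 1)*(y + 2)*(y - 2)
(5) = (p + 1)*(p^2 - 4*p + 3) = (p - 3)*(p + 1)*(p - 1)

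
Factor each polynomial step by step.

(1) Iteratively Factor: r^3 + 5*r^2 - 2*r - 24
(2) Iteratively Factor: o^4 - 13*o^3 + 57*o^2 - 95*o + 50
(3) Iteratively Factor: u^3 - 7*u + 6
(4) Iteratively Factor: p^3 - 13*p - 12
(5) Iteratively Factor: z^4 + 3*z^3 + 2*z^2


(1) = (r - 2)*(r^2 + 7*r + 12) = (r - 2)*(r + 4)*(r + 3)
(2) = (o - 2)*(o^3 - 11*o^2 + 35*o - 25) = (o - 5)*(o - 2)*(o^2 - 6*o + 5) = (o - 5)^2*(o - 2)*(o - 1)
(3) = (u + 3)*(u^2 - 3*u + 2) = (u - 1)*(u + 3)*(u - 2)
(4) = (p - 4)*(p^2 + 4*p + 3) = (p - 4)*(p + 1)*(p + 3)
(5) = (z)*(z^3 + 3*z^2 + 2*z) = z^2*(z^2 + 3*z + 2) = z^2*(z + 2)*(z + 1)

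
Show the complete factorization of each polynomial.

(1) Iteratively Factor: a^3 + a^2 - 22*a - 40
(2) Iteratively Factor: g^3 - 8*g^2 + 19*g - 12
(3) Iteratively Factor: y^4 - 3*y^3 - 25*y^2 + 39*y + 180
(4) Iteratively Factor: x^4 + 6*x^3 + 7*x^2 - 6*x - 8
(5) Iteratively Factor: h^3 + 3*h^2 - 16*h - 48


(1) = (a + 2)*(a^2 - a - 20) = (a - 5)*(a + 2)*(a + 4)
(2) = (g - 4)*(g^2 - 4*g + 3) = (g - 4)*(g - 3)*(g - 1)
(3) = (y + 3)*(y^3 - 6*y^2 - 7*y + 60) = (y + 3)^2*(y^2 - 9*y + 20) = (y - 4)*(y + 3)^2*(y - 5)
(4) = (x + 4)*(x^3 + 2*x^2 - x - 2) = (x + 1)*(x + 4)*(x^2 + x - 2) = (x - 1)*(x + 1)*(x + 4)*(x + 2)
(5) = (h + 4)*(h^2 - h - 12) = (h - 4)*(h + 4)*(h + 3)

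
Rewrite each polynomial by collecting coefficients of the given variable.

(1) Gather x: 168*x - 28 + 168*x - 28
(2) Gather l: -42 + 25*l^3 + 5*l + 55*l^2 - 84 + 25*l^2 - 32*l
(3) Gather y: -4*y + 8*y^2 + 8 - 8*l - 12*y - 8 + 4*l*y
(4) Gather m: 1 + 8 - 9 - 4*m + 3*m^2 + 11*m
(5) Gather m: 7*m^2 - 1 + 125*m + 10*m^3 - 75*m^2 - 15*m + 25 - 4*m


(1) = 336*x - 56
(2) = 25*l^3 + 80*l^2 - 27*l - 126
(3) = -8*l + 8*y^2 + y*(4*l - 16)
(4) = 3*m^2 + 7*m
(5) = 10*m^3 - 68*m^2 + 106*m + 24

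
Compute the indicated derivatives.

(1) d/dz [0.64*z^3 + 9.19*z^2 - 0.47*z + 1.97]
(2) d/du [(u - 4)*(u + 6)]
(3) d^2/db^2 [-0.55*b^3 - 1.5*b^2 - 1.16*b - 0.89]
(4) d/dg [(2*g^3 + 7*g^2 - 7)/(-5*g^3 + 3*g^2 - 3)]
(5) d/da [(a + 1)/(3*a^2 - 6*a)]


(1) = 1.92*z^2 + 18.38*z - 0.47
(2) = 2*u + 2
(3) = -3.3*b - 3.0
(4) = 41*g^2*(g^2 - 3)/(25*g^6 - 30*g^5 + 9*g^4 + 30*g^3 - 18*g^2 + 9)
(5) = (-a^2 - 2*a + 2)/(3*a^2*(a^2 - 4*a + 4))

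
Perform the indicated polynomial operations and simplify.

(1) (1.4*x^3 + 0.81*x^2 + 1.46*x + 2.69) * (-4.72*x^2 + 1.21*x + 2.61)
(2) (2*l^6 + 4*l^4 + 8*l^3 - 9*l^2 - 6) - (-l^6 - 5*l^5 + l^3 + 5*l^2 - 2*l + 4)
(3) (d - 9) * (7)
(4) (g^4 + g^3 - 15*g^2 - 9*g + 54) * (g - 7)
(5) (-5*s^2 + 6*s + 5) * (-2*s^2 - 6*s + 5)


(1) = -6.608*x^5 - 2.1292*x^4 - 2.2571*x^3 - 8.8161*x^2 + 7.0655*x + 7.0209
(2) = 3*l^6 + 5*l^5 + 4*l^4 + 7*l^3 - 14*l^2 + 2*l - 10
(3) = 7*d - 63
(4) = g^5 - 6*g^4 - 22*g^3 + 96*g^2 + 117*g - 378
(5) = 10*s^4 + 18*s^3 - 71*s^2 + 25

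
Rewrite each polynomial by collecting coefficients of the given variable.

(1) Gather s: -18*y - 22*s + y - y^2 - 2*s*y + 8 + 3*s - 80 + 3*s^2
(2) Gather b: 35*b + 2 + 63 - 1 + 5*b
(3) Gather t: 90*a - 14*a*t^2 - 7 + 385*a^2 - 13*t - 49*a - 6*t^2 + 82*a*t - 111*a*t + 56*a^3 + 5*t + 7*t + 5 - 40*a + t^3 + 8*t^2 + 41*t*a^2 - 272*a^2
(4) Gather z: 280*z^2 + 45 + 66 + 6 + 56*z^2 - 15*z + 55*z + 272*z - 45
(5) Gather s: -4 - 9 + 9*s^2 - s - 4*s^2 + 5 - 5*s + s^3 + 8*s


(1) = 3*s^2 + s*(-2*y - 19) - y^2 - 17*y - 72
(2) = 40*b + 64
(3) = 56*a^3 + 113*a^2 + a + t^3 + t^2*(2 - 14*a) + t*(41*a^2 - 29*a - 1) - 2
(4) = 336*z^2 + 312*z + 72
(5) = s^3 + 5*s^2 + 2*s - 8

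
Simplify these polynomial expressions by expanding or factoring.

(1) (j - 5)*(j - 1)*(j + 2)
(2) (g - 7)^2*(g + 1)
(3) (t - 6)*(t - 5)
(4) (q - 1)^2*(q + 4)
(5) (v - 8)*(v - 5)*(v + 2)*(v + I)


(1) = j^3 - 4*j^2 - 7*j + 10
(2) = g^3 - 13*g^2 + 35*g + 49
(3) = t^2 - 11*t + 30
(4) = q^3 + 2*q^2 - 7*q + 4
(5) = v^4 - 11*v^3 + I*v^3 + 14*v^2 - 11*I*v^2 + 80*v + 14*I*v + 80*I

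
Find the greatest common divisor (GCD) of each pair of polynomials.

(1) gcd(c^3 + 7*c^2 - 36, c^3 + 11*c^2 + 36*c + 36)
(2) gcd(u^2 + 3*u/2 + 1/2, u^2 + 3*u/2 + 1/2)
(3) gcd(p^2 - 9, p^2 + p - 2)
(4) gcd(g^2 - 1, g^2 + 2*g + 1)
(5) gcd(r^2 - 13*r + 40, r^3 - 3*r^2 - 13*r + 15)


(1) = gcd((c - 2)*(c + 3)*(c + 6), (c + 2)*(c + 3)*(c + 6)) = c^2 + 9*c + 18
(2) = gcd((u + 1/2)*(u + 1), (u + 1/2)*(u + 1)) = u^2 + 3*u/2 + 1/2
(3) = gcd((p - 3)*(p + 3), (p - 1)*(p + 2)) = 1
(4) = gcd((g - 1)*(g + 1), (g + 1)^2) = g + 1
(5) = r - 5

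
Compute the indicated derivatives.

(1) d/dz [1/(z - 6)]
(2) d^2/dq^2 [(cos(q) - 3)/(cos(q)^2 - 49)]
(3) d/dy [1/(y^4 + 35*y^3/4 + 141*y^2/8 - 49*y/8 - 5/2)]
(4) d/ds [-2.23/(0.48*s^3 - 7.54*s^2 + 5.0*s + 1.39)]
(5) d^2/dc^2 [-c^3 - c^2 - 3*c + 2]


(1) = -1/(z - 6)^2
(2) = (8*(cos(q) - 3)*sin(q)^2*cos(q)^2 - (cos(q)^2 - 49)^2*cos(q) + 2*(cos(q)^2 - 49)*(-3*cos(2*q) + cos(3*q)))/(cos(q)^2 - 49)^3
(3) = 8*(-32*y^3 - 210*y^2 - 282*y + 49)/(8*y^4 + 70*y^3 + 141*y^2 - 49*y - 20)^2
(4) = (3.2112*s^2 - 33.6284*s + 11.15)/(0.48*s^3 - 7.54*s^2 + 5.0*s + 1.39)^2
(5) = -6*c - 2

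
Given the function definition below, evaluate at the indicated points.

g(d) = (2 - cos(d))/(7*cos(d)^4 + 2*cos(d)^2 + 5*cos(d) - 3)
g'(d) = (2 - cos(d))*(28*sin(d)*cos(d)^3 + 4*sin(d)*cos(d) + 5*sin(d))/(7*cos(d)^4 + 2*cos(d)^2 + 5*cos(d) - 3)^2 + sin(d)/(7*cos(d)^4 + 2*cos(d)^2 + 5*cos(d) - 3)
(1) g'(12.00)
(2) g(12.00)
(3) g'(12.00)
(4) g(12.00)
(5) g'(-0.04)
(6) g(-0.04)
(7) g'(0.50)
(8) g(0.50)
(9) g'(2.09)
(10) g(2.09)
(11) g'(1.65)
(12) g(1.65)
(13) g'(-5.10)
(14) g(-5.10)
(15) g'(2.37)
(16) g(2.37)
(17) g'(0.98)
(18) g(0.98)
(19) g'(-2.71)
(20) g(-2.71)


(1) = -0.49
(2) = 0.19
(3) = -0.49
(4) = 0.19
(5) = -0.02
(6) = 0.09
(7) = 0.36
(8) = 0.16
(9) = -0.23
(10) = -0.55
(11) = 0.55
(12) = -0.61
(13) = 24.59
(14) = -2.38
(15) = -1.31
(16) = -0.73
(17) = 13.18
(18) = 1.34
(19) = 19.16
(20) = -2.58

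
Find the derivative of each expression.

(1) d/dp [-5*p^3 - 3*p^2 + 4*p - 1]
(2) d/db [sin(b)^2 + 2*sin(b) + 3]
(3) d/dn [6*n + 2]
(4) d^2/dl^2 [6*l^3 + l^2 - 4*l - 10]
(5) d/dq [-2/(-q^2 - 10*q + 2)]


(1) = -15*p^2 - 6*p + 4
(2) = 2*(sin(b) + 1)*cos(b)
(3) = 6
(4) = 36*l + 2
(5) = 4*(-q - 5)/(q^2 + 10*q - 2)^2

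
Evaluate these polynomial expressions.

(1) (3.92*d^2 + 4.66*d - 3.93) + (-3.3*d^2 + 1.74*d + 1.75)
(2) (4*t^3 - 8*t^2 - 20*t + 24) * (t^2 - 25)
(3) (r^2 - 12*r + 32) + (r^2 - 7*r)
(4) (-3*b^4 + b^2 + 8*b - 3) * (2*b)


(1) = 0.62*d^2 + 6.4*d - 2.18
(2) = 4*t^5 - 8*t^4 - 120*t^3 + 224*t^2 + 500*t - 600
(3) = 2*r^2 - 19*r + 32
(4) = -6*b^5 + 2*b^3 + 16*b^2 - 6*b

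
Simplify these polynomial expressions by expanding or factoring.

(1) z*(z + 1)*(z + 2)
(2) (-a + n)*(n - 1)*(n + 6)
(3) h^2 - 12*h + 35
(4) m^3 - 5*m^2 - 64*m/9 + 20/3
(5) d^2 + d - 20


(1) = z^3 + 3*z^2 + 2*z
(2) = -a*n^2 - 5*a*n + 6*a + n^3 + 5*n^2 - 6*n
(3) = (h - 7)*(h - 5)
(4) = (m - 6)*(m - 2/3)*(m + 5/3)
(5) = (d - 4)*(d + 5)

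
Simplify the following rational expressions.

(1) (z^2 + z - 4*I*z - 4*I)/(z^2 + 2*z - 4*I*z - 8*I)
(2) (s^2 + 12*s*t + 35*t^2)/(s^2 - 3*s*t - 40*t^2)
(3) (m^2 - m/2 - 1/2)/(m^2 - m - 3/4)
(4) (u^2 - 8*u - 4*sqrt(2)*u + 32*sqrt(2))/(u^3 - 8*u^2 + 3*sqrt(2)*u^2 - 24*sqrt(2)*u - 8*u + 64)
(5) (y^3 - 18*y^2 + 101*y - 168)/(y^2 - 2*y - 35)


(1) = (z + 1)/(z + 2)
(2) = (s + 7*t)/(s - 8*t)
(3) = (2*m - 2)/(2*m - 3)
(4) = (u - 4*sqrt(2))/(u^2 + 3*sqrt(2)*u - 8)
(5) = (y^2 - 11*y + 24)/(y + 5)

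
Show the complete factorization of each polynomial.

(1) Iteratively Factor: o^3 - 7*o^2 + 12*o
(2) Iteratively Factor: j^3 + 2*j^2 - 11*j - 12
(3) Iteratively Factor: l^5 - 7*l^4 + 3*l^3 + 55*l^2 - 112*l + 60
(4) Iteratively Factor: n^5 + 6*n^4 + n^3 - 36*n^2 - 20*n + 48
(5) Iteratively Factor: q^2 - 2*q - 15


(1) = (o - 4)*(o^2 - 3*o) = (o - 4)*(o - 3)*(o)
(2) = (j + 4)*(j^2 - 2*j - 3) = (j - 3)*(j + 4)*(j + 1)
(3) = (l - 1)*(l^4 - 6*l^3 - 3*l^2 + 52*l - 60) = (l - 1)*(l + 3)*(l^3 - 9*l^2 + 24*l - 20) = (l - 2)*(l - 1)*(l + 3)*(l^2 - 7*l + 10) = (l - 2)^2*(l - 1)*(l + 3)*(l - 5)
(4) = (n + 2)*(n^4 + 4*n^3 - 7*n^2 - 22*n + 24) = (n + 2)*(n + 4)*(n^3 - 7*n + 6) = (n - 1)*(n + 2)*(n + 4)*(n^2 + n - 6) = (n - 2)*(n - 1)*(n + 2)*(n + 4)*(n + 3)
(5) = (q - 5)*(q + 3)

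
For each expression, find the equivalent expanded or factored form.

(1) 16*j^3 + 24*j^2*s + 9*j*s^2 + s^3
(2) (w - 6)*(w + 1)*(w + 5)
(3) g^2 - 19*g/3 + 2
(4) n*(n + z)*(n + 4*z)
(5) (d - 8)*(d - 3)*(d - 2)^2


(1) = (j + s)*(4*j + s)^2
(2) = w^3 - 31*w - 30
(3) = (g - 6)*(g - 1/3)
(4) = n^3 + 5*n^2*z + 4*n*z^2
(5) = d^4 - 15*d^3 + 72*d^2 - 140*d + 96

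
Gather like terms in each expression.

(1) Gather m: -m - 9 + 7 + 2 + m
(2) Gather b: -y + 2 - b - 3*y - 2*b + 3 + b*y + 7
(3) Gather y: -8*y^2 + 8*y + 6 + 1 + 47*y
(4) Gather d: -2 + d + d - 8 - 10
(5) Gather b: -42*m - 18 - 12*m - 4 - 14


(1) = 0
(2) = b*(y - 3) - 4*y + 12
(3) = -8*y^2 + 55*y + 7
(4) = 2*d - 20
(5) = -54*m - 36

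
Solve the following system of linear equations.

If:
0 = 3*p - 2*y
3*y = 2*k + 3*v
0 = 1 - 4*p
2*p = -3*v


Then:
k = 13/16
p = 1/4
v = -1/6
y = 3/8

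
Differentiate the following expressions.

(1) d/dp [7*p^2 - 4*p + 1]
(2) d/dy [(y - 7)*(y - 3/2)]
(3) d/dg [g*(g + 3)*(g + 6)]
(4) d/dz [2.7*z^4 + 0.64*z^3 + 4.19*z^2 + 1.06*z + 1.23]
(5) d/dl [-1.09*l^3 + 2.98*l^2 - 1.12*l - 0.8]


(1) = 14*p - 4
(2) = 2*y - 17/2
(3) = 3*g^2 + 18*g + 18
(4) = 10.8*z^3 + 1.92*z^2 + 8.38*z + 1.06
(5) = -3.27*l^2 + 5.96*l - 1.12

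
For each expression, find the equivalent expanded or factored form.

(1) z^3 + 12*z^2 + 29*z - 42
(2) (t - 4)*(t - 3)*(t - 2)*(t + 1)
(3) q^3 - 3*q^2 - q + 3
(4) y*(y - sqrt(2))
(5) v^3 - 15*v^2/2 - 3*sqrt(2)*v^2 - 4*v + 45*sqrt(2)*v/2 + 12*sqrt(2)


(1) = (z - 1)*(z + 6)*(z + 7)
(2) = t^4 - 8*t^3 + 17*t^2 + 2*t - 24
(3) = (q - 3)*(q - 1)*(q + 1)
(4) = y^2 - sqrt(2)*y
(5) = (v - 8)*(v + 1/2)*(v - 3*sqrt(2))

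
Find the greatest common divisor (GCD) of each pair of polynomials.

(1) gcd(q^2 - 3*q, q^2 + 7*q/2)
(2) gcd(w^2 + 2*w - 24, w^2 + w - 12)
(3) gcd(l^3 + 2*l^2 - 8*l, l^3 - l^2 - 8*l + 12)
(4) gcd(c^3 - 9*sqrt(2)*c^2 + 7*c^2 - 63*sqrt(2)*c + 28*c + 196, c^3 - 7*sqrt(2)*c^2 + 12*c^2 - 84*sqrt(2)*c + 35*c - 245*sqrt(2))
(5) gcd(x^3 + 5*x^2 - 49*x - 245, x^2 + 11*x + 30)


(1) = gcd(q*(q - 3), q*(q + 7/2)) = q
(2) = 1
(3) = gcd(l*(l - 2)*(l + 4), (l - 2)^2*(l + 3)) = l - 2
(4) = c^2 + c*(7 - 7*sqrt(2)) - 49*sqrt(2)
(5) = x + 5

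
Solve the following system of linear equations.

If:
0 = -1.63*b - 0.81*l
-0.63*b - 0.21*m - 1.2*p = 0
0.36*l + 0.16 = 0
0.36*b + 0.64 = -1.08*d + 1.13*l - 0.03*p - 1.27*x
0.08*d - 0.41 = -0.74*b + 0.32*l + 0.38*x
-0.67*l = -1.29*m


Then:
b = 0.22
d = -0.65
l = -0.44
m = -0.23
p = -0.08
x = -0.41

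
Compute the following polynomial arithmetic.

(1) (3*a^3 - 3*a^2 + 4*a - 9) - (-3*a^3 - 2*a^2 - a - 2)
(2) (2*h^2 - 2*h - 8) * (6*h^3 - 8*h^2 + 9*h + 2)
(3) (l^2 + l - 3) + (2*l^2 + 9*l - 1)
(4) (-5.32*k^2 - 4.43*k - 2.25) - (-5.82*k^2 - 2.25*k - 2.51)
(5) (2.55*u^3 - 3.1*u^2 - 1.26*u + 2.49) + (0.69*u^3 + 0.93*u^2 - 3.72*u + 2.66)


(1) = 6*a^3 - a^2 + 5*a - 7
(2) = 12*h^5 - 28*h^4 - 14*h^3 + 50*h^2 - 76*h - 16
(3) = 3*l^2 + 10*l - 4
(4) = 0.5*k^2 - 2.18*k + 0.26
(5) = 3.24*u^3 - 2.17*u^2 - 4.98*u + 5.15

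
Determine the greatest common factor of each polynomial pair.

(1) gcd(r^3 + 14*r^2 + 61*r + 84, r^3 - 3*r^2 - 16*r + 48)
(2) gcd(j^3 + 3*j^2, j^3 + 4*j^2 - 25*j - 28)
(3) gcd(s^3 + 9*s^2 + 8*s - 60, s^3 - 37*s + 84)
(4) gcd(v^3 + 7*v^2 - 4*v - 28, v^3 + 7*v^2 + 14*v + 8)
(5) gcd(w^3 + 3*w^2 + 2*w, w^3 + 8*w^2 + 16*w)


(1) = gcd((r + 3)*(r + 4)*(r + 7), (r - 4)*(r - 3)*(r + 4)) = r + 4
(2) = gcd(j^2*(j + 3), (j - 4)*(j + 1)*(j + 7)) = 1
(3) = gcd((s - 2)*(s + 5)*(s + 6), (s - 4)*(s - 3)*(s + 7)) = 1
(4) = v + 2
(5) = gcd(w*(w + 1)*(w + 2), w*(w + 4)^2) = w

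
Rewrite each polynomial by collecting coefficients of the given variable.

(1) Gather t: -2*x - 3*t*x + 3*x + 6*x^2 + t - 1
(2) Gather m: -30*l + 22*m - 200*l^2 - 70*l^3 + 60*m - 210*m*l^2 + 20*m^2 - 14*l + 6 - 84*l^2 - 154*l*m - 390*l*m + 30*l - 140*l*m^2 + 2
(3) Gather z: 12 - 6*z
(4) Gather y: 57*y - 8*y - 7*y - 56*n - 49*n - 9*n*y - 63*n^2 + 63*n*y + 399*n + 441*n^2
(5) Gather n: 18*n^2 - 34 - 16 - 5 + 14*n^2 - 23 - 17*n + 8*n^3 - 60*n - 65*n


(1) = t*(1 - 3*x) + 6*x^2 + x - 1
(2) = -70*l^3 - 284*l^2 - 14*l + m^2*(20 - 140*l) + m*(-210*l^2 - 544*l + 82) + 8
(3) = 12 - 6*z
(4) = 378*n^2 + 294*n + y*(54*n + 42)
(5) = 8*n^3 + 32*n^2 - 142*n - 78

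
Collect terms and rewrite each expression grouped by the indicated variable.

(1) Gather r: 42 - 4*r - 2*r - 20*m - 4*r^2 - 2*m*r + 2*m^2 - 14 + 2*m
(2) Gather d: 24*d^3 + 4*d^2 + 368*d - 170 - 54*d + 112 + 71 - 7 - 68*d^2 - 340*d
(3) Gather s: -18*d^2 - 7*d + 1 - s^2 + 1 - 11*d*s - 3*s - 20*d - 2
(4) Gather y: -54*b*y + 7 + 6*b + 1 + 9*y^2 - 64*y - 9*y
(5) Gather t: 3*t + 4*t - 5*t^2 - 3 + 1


(1) = 2*m^2 - 18*m - 4*r^2 + r*(-2*m - 6) + 28
(2) = 24*d^3 - 64*d^2 - 26*d + 6
(3) = -18*d^2 - 27*d - s^2 + s*(-11*d - 3)
(4) = 6*b + 9*y^2 + y*(-54*b - 73) + 8
(5) = -5*t^2 + 7*t - 2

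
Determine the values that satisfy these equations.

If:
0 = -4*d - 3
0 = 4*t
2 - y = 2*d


Then:
d = -3/4
t = 0
y = 7/2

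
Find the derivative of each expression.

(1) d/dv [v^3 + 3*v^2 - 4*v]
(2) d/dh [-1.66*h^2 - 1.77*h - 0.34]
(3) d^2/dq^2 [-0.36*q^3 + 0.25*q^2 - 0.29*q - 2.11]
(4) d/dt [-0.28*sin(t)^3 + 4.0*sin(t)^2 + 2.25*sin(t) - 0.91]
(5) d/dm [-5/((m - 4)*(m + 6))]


(1) = 3*v^2 + 6*v - 4
(2) = -3.32*h - 1.77
(3) = 0.5 - 2.16*q
(4) = (-0.84*sin(t)^2 + 8.0*sin(t) + 2.25)*cos(t)
(5) = 10*(m + 1)/((m - 4)^2*(m + 6)^2)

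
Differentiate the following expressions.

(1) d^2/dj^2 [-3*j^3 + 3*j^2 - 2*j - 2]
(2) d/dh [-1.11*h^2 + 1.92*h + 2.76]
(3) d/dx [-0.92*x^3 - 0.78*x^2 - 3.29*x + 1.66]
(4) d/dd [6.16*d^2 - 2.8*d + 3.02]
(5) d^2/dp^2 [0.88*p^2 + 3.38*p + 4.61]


(1) = 6 - 18*j
(2) = 1.92 - 2.22*h
(3) = -2.76*x^2 - 1.56*x - 3.29
(4) = 12.32*d - 2.8
(5) = 1.76000000000000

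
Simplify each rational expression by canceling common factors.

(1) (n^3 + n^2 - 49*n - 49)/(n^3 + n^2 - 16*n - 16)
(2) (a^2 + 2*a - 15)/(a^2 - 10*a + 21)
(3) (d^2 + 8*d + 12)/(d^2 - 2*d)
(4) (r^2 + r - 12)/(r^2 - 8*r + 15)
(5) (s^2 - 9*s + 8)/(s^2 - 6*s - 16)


(1) = (n^2 - 49)/(n^2 - 16)
(2) = (a + 5)/(a - 7)
(3) = (d^2 + 8*d + 12)/(d^2 - 2*d)
(4) = (r + 4)/(r - 5)
(5) = (s - 1)/(s + 2)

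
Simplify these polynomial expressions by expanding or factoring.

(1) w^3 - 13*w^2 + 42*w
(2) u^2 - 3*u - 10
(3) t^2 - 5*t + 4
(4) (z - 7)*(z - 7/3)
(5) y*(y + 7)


(1) = w*(w - 7)*(w - 6)
(2) = (u - 5)*(u + 2)
(3) = (t - 4)*(t - 1)
(4) = z^2 - 28*z/3 + 49/3
(5) = y^2 + 7*y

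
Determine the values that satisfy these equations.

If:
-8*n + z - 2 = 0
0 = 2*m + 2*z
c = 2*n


Then:
c = z/4 - 1/2
m = -z
n = z/8 - 1/4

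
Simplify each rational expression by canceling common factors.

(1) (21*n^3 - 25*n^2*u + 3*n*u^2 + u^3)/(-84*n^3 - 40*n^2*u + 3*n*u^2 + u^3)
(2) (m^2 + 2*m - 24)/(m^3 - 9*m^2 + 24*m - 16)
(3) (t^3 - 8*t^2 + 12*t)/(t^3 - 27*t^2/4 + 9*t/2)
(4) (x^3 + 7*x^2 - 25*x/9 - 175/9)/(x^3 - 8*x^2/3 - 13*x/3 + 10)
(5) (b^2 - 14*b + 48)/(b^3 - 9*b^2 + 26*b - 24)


(1) = (3*n^2 - 4*n*u + u^2)/(-12*n^2 - 4*n*u + u^2)
(2) = (m + 6)/(m^2 - 5*m + 4)
(3) = (4*t - 8)/(4*t - 3)
(4) = (3*x^2 + 26*x + 35)/(3*x^2 - 3*x - 18)
(5) = (b^2 - 14*b + 48)/(b^3 - 9*b^2 + 26*b - 24)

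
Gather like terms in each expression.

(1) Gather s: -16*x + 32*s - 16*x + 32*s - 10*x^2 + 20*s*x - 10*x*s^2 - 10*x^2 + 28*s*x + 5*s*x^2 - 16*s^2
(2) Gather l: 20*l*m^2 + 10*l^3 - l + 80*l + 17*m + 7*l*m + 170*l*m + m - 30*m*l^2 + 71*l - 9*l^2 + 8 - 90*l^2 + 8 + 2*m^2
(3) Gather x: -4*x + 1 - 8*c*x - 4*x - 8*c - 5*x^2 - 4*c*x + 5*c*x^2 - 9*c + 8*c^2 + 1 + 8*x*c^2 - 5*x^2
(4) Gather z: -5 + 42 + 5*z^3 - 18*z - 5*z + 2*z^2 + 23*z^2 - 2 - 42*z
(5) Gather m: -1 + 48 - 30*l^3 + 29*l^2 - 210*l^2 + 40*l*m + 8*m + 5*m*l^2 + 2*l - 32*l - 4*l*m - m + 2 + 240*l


(1) = s^2*(-10*x - 16) + s*(5*x^2 + 48*x + 64) - 20*x^2 - 32*x
(2) = 10*l^3 + l^2*(-30*m - 99) + l*(20*m^2 + 177*m + 150) + 2*m^2 + 18*m + 16
(3) = 8*c^2 - 17*c + x^2*(5*c - 10) + x*(8*c^2 - 12*c - 8) + 2
(4) = 5*z^3 + 25*z^2 - 65*z + 35
(5) = -30*l^3 - 181*l^2 + 210*l + m*(5*l^2 + 36*l + 7) + 49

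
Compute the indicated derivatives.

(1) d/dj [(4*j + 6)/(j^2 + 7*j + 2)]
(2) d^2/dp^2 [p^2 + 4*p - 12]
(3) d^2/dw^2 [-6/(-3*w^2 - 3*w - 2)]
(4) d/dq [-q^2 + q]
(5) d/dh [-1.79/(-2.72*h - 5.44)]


(1) = 2*(-2*j^2 - 6*j - 17)/(j^4 + 14*j^3 + 53*j^2 + 28*j + 4)
(2) = 2
(3) = 36*(-3*w^2 - 3*w + 3*(2*w + 1)^2 - 2)/(3*w^2 + 3*w + 2)^3
(4) = 1 - 2*q
(5) = -4.8688/(2.72*h + 5.44)^2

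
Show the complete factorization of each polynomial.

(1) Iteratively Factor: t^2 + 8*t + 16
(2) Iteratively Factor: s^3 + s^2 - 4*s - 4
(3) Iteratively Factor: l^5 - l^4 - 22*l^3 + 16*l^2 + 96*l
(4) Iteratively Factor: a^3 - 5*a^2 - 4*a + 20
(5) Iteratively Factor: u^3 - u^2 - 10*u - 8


(1) = (t + 4)*(t + 4)
(2) = (s + 2)*(s^2 - s - 2) = (s - 2)*(s + 2)*(s + 1)
(3) = (l - 4)*(l^4 + 3*l^3 - 10*l^2 - 24*l) = l*(l - 4)*(l^3 + 3*l^2 - 10*l - 24) = l*(l - 4)*(l + 2)*(l^2 + l - 12) = l*(l - 4)*(l + 2)*(l + 4)*(l - 3)
(4) = (a - 5)*(a^2 - 4) = (a - 5)*(a + 2)*(a - 2)
(5) = (u + 2)*(u^2 - 3*u - 4) = (u + 1)*(u + 2)*(u - 4)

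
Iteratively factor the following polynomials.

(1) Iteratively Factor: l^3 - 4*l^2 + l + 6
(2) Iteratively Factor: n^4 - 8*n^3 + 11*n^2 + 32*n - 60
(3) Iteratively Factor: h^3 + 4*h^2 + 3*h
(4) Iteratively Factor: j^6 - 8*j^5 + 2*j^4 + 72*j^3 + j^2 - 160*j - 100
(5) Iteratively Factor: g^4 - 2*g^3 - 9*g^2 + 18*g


(1) = (l - 3)*(l^2 - l - 2) = (l - 3)*(l + 1)*(l - 2)
(2) = (n + 2)*(n^3 - 10*n^2 + 31*n - 30) = (n - 3)*(n + 2)*(n^2 - 7*n + 10) = (n - 3)*(n - 2)*(n + 2)*(n - 5)
(3) = (h + 1)*(h^2 + 3*h) = (h + 1)*(h + 3)*(h)
(4) = (j - 2)*(j^5 - 6*j^4 - 10*j^3 + 52*j^2 + 105*j + 50) = (j - 5)*(j - 2)*(j^4 - j^3 - 15*j^2 - 23*j - 10) = (j - 5)*(j - 2)*(j + 2)*(j^3 - 3*j^2 - 9*j - 5) = (j - 5)^2*(j - 2)*(j + 2)*(j^2 + 2*j + 1) = (j - 5)^2*(j - 2)*(j + 1)*(j + 2)*(j + 1)
(5) = (g + 3)*(g^3 - 5*g^2 + 6*g) = g*(g + 3)*(g^2 - 5*g + 6) = g*(g - 3)*(g + 3)*(g - 2)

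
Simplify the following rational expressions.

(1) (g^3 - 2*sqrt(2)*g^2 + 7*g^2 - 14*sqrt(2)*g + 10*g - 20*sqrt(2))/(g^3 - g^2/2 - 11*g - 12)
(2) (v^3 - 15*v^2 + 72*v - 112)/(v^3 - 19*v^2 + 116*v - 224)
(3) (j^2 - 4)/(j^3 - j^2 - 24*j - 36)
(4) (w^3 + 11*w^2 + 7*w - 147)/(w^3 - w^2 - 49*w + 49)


(1) = (2*g^2 + g*(10 - 4*sqrt(2)) - 20*sqrt(2))/(2*g^2 - 5*g - 12)
(2) = (v - 4)/(v - 8)
(3) = (j - 2)/(j^2 - 3*j - 18)
(4) = (w^2 + 4*w - 21)/(w^2 - 8*w + 7)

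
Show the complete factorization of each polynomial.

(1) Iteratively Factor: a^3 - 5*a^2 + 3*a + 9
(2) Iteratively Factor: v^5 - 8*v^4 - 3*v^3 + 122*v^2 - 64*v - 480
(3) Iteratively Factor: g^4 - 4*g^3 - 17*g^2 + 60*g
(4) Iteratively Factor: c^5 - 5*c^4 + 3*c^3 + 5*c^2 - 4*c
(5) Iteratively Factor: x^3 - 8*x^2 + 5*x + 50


(1) = (a + 1)*(a^2 - 6*a + 9) = (a - 3)*(a + 1)*(a - 3)
(2) = (v - 4)*(v^4 - 4*v^3 - 19*v^2 + 46*v + 120) = (v - 4)*(v + 2)*(v^3 - 6*v^2 - 7*v + 60) = (v - 4)^2*(v + 2)*(v^2 - 2*v - 15) = (v - 5)*(v - 4)^2*(v + 2)*(v + 3)
(3) = (g)*(g^3 - 4*g^2 - 17*g + 60) = g*(g + 4)*(g^2 - 8*g + 15) = g*(g - 5)*(g + 4)*(g - 3)
(4) = (c)*(c^4 - 5*c^3 + 3*c^2 + 5*c - 4) = c*(c - 4)*(c^3 - c^2 - c + 1) = c*(c - 4)*(c - 1)*(c^2 - 1) = c*(c - 4)*(c - 1)^2*(c + 1)
(5) = (x + 2)*(x^2 - 10*x + 25) = (x - 5)*(x + 2)*(x - 5)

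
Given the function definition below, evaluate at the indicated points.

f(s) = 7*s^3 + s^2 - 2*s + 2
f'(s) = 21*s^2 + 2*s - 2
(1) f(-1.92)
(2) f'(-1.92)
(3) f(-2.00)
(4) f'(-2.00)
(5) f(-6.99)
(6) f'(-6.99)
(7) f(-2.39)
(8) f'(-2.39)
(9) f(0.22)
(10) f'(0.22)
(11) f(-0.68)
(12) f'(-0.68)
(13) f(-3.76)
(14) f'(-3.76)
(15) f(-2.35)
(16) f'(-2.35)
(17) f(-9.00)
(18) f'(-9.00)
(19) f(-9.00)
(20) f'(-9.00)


(1) = -40.02
(2) = 71.57
(3) = -46.00
(4) = 78.00
(5) = -2325.88
(6) = 1010.08
(7) = -83.07
(8) = 113.17
(9) = 1.68
(10) = -0.54
(11) = 1.62
(12) = 6.35
(13) = -348.44
(14) = 287.37
(15) = -78.62
(16) = 109.27
(17) = -5002.00
(18) = 1681.00
(19) = -5002.00
(20) = 1681.00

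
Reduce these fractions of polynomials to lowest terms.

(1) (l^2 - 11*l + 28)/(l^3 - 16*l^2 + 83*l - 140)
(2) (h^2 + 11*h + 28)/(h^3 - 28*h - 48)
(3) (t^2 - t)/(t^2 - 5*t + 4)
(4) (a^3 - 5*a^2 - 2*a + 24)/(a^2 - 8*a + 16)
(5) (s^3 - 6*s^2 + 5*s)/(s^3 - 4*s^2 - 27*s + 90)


(1) = 1/(l - 5)
(2) = (h + 7)/(h^2 - 4*h - 12)
(3) = t/(t - 4)
(4) = (a^2 - a - 6)/(a - 4)
(5) = (s^3 - 6*s^2 + 5*s)/(s^3 - 4*s^2 - 27*s + 90)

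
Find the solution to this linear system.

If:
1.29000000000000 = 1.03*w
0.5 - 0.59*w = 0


Then:
No Solution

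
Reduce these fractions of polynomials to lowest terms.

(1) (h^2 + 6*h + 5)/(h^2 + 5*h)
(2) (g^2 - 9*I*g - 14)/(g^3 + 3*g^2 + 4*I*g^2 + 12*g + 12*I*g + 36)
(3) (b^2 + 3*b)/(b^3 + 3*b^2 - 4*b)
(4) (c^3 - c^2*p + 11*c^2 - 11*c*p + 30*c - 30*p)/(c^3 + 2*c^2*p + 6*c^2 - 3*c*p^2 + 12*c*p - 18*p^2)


(1) = (h + 1)/h
(2) = (g - 7*I)/(g^2 + g*(3 + 6*I) + 18*I)
(3) = (b + 3)/(b^2 + 3*b - 4)
(4) = (c + 5)/(c + 3*p)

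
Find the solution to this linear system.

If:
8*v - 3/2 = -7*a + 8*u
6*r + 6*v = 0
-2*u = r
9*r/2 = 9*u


Then:
a = 3/14
r = 0
u = 0
v = 0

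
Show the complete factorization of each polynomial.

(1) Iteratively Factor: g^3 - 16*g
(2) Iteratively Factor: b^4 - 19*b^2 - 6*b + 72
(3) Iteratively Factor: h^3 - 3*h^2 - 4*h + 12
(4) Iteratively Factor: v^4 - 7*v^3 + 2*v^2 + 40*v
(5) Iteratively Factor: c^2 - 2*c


(1) = (g)*(g^2 - 16) = g*(g + 4)*(g - 4)
(2) = (b + 3)*(b^3 - 3*b^2 - 10*b + 24) = (b + 3)^2*(b^2 - 6*b + 8) = (b - 4)*(b + 3)^2*(b - 2)
(3) = (h - 3)*(h^2 - 4) = (h - 3)*(h - 2)*(h + 2)
(4) = (v - 4)*(v^3 - 3*v^2 - 10*v) = (v - 4)*(v + 2)*(v^2 - 5*v) = (v - 5)*(v - 4)*(v + 2)*(v)
(5) = (c - 2)*(c)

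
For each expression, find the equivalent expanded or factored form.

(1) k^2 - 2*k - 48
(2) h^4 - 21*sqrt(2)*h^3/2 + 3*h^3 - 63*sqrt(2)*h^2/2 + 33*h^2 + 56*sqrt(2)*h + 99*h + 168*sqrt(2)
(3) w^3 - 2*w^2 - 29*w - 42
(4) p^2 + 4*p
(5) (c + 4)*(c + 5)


(1) = (k - 8)*(k + 6)
(2) = (h + 3)*(h - 8*sqrt(2))*(h - 7*sqrt(2)/2)*(h + sqrt(2))
(3) = (w - 7)*(w + 2)*(w + 3)
(4) = p*(p + 4)
(5) = c^2 + 9*c + 20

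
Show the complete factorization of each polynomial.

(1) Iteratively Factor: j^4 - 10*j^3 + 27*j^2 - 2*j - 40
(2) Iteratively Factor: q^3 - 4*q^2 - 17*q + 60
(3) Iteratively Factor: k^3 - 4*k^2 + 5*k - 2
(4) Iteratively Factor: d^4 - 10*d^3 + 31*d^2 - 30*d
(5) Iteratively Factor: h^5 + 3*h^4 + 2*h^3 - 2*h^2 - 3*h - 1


(1) = (j - 2)*(j^3 - 8*j^2 + 11*j + 20) = (j - 2)*(j + 1)*(j^2 - 9*j + 20) = (j - 4)*(j - 2)*(j + 1)*(j - 5)
(2) = (q + 4)*(q^2 - 8*q + 15) = (q - 3)*(q + 4)*(q - 5)
(3) = (k - 1)*(k^2 - 3*k + 2) = (k - 1)^2*(k - 2)
(4) = (d - 2)*(d^3 - 8*d^2 + 15*d) = (d - 5)*(d - 2)*(d^2 - 3*d) = d*(d - 5)*(d - 2)*(d - 3)
(5) = (h + 1)*(h^4 + 2*h^3 - 2*h - 1) = (h + 1)^2*(h^3 + h^2 - h - 1) = (h - 1)*(h + 1)^2*(h^2 + 2*h + 1) = (h - 1)*(h + 1)^3*(h + 1)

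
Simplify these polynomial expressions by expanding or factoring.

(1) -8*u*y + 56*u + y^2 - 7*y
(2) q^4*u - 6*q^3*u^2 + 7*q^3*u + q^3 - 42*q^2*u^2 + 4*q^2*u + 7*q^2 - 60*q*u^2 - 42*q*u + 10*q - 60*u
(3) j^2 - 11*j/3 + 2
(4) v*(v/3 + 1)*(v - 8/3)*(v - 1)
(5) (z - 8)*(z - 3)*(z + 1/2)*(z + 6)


(1) = (-8*u + y)*(y - 7)
(2) = (q + 2)*(q + 5)*(q - 6*u)*(q*u + 1)
(3) = (j - 3)*(j - 2/3)
(4) = v^4/3 - 2*v^3/9 - 25*v^2/9 + 8*v/3
(5) = z^4 - 9*z^3/2 - 89*z^2/2 + 123*z + 72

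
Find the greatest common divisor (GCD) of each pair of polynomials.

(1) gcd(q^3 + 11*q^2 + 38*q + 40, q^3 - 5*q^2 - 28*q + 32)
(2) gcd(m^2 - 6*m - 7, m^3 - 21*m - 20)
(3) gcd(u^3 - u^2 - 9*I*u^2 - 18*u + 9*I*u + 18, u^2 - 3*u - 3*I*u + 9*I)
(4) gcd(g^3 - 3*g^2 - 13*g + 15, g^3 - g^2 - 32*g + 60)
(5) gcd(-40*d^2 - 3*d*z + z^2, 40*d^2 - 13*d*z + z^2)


(1) = q + 4
(2) = m + 1
(3) = u - 3*I
(4) = gcd((g - 5)*(g - 1)*(g + 3), (g - 5)*(g - 2)*(g + 6)) = g - 5
(5) = -8*d + z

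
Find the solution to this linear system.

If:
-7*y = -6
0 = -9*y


Then:
No Solution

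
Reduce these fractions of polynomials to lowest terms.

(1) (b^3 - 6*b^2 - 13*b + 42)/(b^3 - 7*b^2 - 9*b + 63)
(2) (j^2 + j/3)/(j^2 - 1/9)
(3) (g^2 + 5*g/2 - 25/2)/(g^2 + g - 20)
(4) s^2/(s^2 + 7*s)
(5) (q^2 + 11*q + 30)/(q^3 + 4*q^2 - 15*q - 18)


(1) = (b - 2)/(b - 3)
(2) = 3*j/(3*j - 1)
(3) = (2*g - 5)/(2*g - 8)
(4) = s/(s + 7)
(5) = (q + 5)/(q^2 - 2*q - 3)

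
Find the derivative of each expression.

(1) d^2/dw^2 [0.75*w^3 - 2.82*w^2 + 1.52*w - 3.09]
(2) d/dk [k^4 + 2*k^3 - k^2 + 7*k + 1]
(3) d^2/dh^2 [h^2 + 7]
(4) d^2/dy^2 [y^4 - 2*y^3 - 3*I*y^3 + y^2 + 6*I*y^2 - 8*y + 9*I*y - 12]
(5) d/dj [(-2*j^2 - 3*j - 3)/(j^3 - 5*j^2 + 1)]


(1) = 4.5*w - 5.64
(2) = 4*k^3 + 6*k^2 - 2*k + 7
(3) = 2
(4) = 12*y^2 + y*(-12 - 18*I) + 2 + 12*I
(5) = (j*(3*j - 10)*(2*j^2 + 3*j + 3) - (4*j + 3)*(j^3 - 5*j^2 + 1))/(j^3 - 5*j^2 + 1)^2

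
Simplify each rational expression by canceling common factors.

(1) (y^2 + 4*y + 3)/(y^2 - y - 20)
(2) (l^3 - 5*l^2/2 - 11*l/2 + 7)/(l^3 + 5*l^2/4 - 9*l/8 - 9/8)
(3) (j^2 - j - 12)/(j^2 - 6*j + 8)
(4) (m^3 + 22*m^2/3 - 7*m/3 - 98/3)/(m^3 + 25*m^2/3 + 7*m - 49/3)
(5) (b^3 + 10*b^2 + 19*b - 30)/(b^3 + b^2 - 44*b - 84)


(1) = (y^2 + 4*y + 3)/(y^2 - y - 20)
(2) = (8*l^2 - 12*l - 56)/(8*l^2 + 18*l + 9)
(3) = (j + 3)/(j - 2)
(4) = (m - 2)/(m - 1)
(5) = (b^2 + 4*b - 5)/(b^2 - 5*b - 14)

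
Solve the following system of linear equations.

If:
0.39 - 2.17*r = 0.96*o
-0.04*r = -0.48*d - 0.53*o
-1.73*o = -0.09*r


Then:
d = 0.00
o = 0.01
r = 0.18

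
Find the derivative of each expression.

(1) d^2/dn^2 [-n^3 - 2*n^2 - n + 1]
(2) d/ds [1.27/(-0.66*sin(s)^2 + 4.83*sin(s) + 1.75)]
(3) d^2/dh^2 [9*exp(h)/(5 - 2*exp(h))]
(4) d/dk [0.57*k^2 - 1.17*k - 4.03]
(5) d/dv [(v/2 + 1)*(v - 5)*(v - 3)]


(1) = -6*n - 4
(2) = (1.6764*sin(s) - 6.1341)*cos(s)/(-0.66*sin(s)^2 + 4.83*sin(s) + 1.75)^2
(3) = (-90*exp(h) - 225)*exp(h)/(8*exp(3*h) - 60*exp(2*h) + 150*exp(h) - 125)
(4) = 1.14*k - 1.17
(5) = 3*v^2/2 - 6*v - 1/2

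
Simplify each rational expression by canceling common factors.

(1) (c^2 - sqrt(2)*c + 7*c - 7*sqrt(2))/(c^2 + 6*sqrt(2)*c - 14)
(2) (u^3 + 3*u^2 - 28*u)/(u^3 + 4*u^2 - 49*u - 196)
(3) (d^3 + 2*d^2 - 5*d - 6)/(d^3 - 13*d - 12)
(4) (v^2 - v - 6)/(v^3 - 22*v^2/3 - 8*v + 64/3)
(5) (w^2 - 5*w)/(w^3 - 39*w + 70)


(1) = (c + 7)/(c + 7*sqrt(2))
(2) = (u^2 - 4*u)/(u^2 - 3*u - 28)
(3) = (d - 2)/(d - 4)
(4) = (3*v - 9)/(3*v^2 - 28*v + 32)
(5) = w/(w^2 + 5*w - 14)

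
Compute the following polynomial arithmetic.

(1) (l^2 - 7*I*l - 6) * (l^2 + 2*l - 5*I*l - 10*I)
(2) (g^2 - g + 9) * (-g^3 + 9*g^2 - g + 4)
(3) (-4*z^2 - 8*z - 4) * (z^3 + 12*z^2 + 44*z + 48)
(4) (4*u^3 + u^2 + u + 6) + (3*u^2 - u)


(1) = l^4 + 2*l^3 - 12*I*l^3 - 41*l^2 - 24*I*l^2 - 82*l + 30*I*l + 60*I
(2) = -g^5 + 10*g^4 - 19*g^3 + 86*g^2 - 13*g + 36
(3) = -4*z^5 - 56*z^4 - 276*z^3 - 592*z^2 - 560*z - 192
(4) = 4*u^3 + 4*u^2 + 6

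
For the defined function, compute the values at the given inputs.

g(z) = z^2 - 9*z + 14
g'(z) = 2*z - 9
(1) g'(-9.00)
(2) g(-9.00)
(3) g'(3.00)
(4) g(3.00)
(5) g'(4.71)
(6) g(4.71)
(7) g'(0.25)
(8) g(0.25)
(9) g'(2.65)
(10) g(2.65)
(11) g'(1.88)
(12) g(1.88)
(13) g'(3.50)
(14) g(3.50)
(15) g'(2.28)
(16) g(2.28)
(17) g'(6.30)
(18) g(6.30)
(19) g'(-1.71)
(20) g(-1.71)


(1) = -27.00
(2) = 176.00
(3) = -3.00
(4) = -4.00
(5) = 0.42
(6) = -6.21
(7) = -8.50
(8) = 11.81
(9) = -3.70
(10) = -2.83
(11) = -5.24
(12) = 0.61
(13) = -2.00
(14) = -5.25
(15) = -4.44
(16) = -1.32
(17) = 3.60
(18) = -3.01
(19) = -12.42
(20) = 32.31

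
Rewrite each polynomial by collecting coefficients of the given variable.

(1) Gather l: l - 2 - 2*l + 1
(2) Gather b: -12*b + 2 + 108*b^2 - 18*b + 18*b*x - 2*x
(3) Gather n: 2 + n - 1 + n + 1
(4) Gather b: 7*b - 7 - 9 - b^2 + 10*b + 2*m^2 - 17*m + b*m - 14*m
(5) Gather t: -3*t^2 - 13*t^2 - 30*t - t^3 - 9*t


(1) = -l - 1
(2) = 108*b^2 + b*(18*x - 30) - 2*x + 2
(3) = 2*n + 2
(4) = -b^2 + b*(m + 17) + 2*m^2 - 31*m - 16
(5) = -t^3 - 16*t^2 - 39*t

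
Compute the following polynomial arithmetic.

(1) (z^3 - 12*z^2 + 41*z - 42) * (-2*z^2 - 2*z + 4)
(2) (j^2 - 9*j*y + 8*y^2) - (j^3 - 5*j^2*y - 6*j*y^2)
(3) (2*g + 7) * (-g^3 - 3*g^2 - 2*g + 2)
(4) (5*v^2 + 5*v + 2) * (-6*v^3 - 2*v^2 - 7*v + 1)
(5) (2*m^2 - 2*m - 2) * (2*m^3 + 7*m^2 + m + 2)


(1) = -2*z^5 + 22*z^4 - 54*z^3 - 46*z^2 + 248*z - 168
(2) = -j^3 + 5*j^2*y + j^2 + 6*j*y^2 - 9*j*y + 8*y^2
(3) = -2*g^4 - 13*g^3 - 25*g^2 - 10*g + 14
(4) = -30*v^5 - 40*v^4 - 57*v^3 - 34*v^2 - 9*v + 2
(5) = 4*m^5 + 10*m^4 - 16*m^3 - 12*m^2 - 6*m - 4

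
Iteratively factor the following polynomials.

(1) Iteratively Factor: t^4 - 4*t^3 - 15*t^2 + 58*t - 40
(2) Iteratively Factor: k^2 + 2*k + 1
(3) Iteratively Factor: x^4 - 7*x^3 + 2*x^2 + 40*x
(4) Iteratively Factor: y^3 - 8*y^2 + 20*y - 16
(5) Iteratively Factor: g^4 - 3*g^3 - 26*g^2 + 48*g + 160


(1) = (t - 5)*(t^3 + t^2 - 10*t + 8) = (t - 5)*(t + 4)*(t^2 - 3*t + 2) = (t - 5)*(t - 1)*(t + 4)*(t - 2)
(2) = (k + 1)*(k + 1)
(3) = (x)*(x^3 - 7*x^2 + 2*x + 40) = x*(x + 2)*(x^2 - 9*x + 20) = x*(x - 5)*(x + 2)*(x - 4)
(4) = (y - 4)*(y^2 - 4*y + 4) = (y - 4)*(y - 2)*(y - 2)
(5) = (g - 4)*(g^3 + g^2 - 22*g - 40) = (g - 5)*(g - 4)*(g^2 + 6*g + 8) = (g - 5)*(g - 4)*(g + 4)*(g + 2)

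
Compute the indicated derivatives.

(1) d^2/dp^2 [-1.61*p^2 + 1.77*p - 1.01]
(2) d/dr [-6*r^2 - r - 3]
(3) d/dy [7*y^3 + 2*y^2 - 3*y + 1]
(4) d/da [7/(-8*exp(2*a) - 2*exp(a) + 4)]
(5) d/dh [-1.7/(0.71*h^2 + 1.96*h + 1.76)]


(1) = -3.22000000000000
(2) = -12*r - 1
(3) = 21*y^2 + 4*y - 3
(4) = (28*exp(a) + 7/2)*exp(a)/(4*exp(2*a) + exp(a) - 2)^2
(5) = (2.414*h + 3.332)/(0.71*h^2 + 1.96*h + 1.76)^2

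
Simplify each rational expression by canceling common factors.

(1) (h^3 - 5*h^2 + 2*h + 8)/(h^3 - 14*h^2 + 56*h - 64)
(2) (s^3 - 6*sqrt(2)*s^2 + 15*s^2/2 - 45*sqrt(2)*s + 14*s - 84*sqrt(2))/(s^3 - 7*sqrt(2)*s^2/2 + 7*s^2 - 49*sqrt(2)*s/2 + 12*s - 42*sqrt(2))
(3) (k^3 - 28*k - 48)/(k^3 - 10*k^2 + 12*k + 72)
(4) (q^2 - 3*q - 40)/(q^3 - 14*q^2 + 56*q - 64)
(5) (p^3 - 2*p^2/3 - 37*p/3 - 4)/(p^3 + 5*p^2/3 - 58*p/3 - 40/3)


(1) = (h + 1)/(h - 8)
(2) = (4*s^2 + s*(14 - 24*sqrt(2)) - 84*sqrt(2))/(4*s^2 + s*(12 - 14*sqrt(2)) - 42*sqrt(2))
(3) = (k + 4)/(k - 6)
(4) = (q + 5)/(q^2 - 6*q + 8)
(5) = (3*p^2 + 10*p + 3)/(3*p^2 + 17*p + 10)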